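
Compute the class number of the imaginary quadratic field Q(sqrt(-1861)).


K = Q(sqrt(-1861)). d mod 4 = 3, so D = disc(K) = 4d = -7444
h(K) equals the number of primitive reduced positive-definite forms (a, b, c) = a*x^2 + b*x*y + c*y^2 with b^2 - 4ac = D,
where reduced means |b| <= a <= c, with b >= 0 whenever |b| = a or a = c, and primitive means gcd(a, b, c) = 1.
Reduced forces 3a^2 <= |D| = 7444, so 1 <= a <= 49; b must have the parity of D, and c = (b^2 - D)/(4a) must be an integer >= a.
Enumerate a = 1..49, b in [-a, a]:
  a=1: (1, 0, 1861)  [1]
  a=2: (2, 2, 931)  [1]
  a=3..4: none
  a=5: (5, -4, 373), (5, 4, 373)  [2]
  a=6: none
  a=7: (7, -2, 266), (7, 2, 266)  [2]
  a=8..9: none
  a=10: (10, -6, 187), (10, 6, 187)  [2]
  a=11: (11, -6, 170), (11, 6, 170)  [2]
  a=12..13: none
  a=14: (14, -2, 133), (14, 2, 133)  [2]
  a=15..16: none
  a=17: (17, -6, 110), (17, 6, 110)  [2]
  a=18: none
  a=19: (19, -2, 98), (19, 2, 98)  [2]
  a=20..21: none
  a=22: (22, -6, 85), (22, 6, 85)  [2]
  a=23: (23, -10, 82), (23, 10, 82)  [2]
  a=24: none
  a=25: (25, -16, 77), (25, 16, 77)  [2]
  a=26..28: none
  a=29: (29, -26, 70), (29, 26, 70)  [2]
  a=30..33: none
  a=34: (34, -6, 55), (34, 6, 55)  [2]
  a=35: (35, -26, 58), (35, -16, 55), (35, 16, 55), (35, 26, 58)  [4]
  a=36: none
  a=37: (37, -20, 53), (37, 20, 53)  [2]
  a=38: (38, -2, 49), (38, 2, 49)  [2]
  a=39..40: none
  a=41: (41, -10, 46), (41, 10, 46)  [2]
  a=42: none
  a=43: (43, -34, 50), (43, 34, 50)  [2]
  a=44..49: none
Total reduced forms: 1 + 1 + 2 + 2 + 2 + 2 + 2 + 2 + 2 + 2 + 2 + 2 + 2 + 2 + 4 + 2 + 2 + 2 + 2 = 38
h = 38

38


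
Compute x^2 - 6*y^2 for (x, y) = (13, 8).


x^2 - d*y^2
= 13^2 - 6*8^2
= 169 - 384
= -215

-215


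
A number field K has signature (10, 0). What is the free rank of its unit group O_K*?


By Dirichlet's unit theorem:
rank = r1 + r2 - 1
= 10 + 0 - 1
= 9

9


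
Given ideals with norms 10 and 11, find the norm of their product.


N(IJ) = N(I) * N(J)
= 10 * 11
= 110

110


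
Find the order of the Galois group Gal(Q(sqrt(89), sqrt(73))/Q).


The 2 square roots of distinct primes are multiplicatively independent over Q,
so [K:Q] = 2^2 and Gal(K/Q) is isomorphic to (Z/2Z)^2.
|Gal| = 2^2 = 4

4


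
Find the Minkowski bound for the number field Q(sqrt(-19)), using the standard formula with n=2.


d = -19, d mod 4 = 1, so disc(K) = d = -19; |disc(K)| = 19
Imaginary quadratic field, so n = 2, s = r2 = 1, r1 = 0
M = (n!/n^n) * (4/pi)^s * sqrt(|disc(K)|) = (2!/2^2) * (4/pi)^1 * sqrt(19)
= 0.5 * 1.273240 * 4.358899
= 2.7750

2.7750


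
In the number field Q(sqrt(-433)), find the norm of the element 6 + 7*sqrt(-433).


N(a + b*sqrt(d)) = a^2 - d*b^2
= (6)^2 - (-433)*(7)^2
= 36 + 21217
= 21253

21253


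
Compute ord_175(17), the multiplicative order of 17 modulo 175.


We want ord_175(17), the smallest k >= 1 with 17^k = 1 mod 175.
n = 175 = 5^2 * 7, phi(175) = 120; the order divides phi(n).
Divisors of 120: 1, 2, 3, 4, 5, 6, 8, 10, 12, 15, 20, 24, 30, 40, 60, 120
Repeated squaring mod 175: 17^1 = 17, 17^2 = 114, 17^4 = 46, 17^8 = 16, 17^16 = 81, 17^32 = 86, 17^64 = 46
Test divisors in increasing order:
  k=1: 17^1 = 17 mod 175
  k=2: 17^2 = 114 mod 175
  k=3: 17^3 = 114 * 17 = 13 mod 175
  k=4: 17^4 = 46 mod 175
  k=5: 17^5 = 46 * 17 = 82 mod 175
  k=6: 17^6 = 46 * 114 = 169 mod 175
  k=8: 17^8 = 16 mod 175
  k=10: 17^10 = 16 * 114 = 74 mod 175
  k=12: 17^12 = 16 * 46 = 36 mod 175
  k=15: 17^15 = 16 * 46 * 114 * 17 = 118 mod 175
  k=20: 17^20 = 81 * 46 = 51 mod 175
  k=24: 17^24 = 81 * 16 = 71 mod 175
  k=30: 17^30 = 81 * 16 * 46 * 114 = 99 mod 175
  k=40: 17^40 = 86 * 16 = 151 mod 175
  k=60: 17^60 = 86 * 81 * 16 * 46 = 1 mod 175  <- first divisor giving 1
Order = 60

60


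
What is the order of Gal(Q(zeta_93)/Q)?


|Gal(Q(zeta_93)/Q)| = phi(93)
= 60

60


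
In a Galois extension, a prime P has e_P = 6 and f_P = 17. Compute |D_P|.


|D_P| = e * f
= 6 * 17
= 102

102


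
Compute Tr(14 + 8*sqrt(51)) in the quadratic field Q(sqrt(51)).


Tr(a + b*sqrt(d)) = (a + b*sqrt(d)) + (a - b*sqrt(d)) = 2a
= 2 * (14)
= 28

28


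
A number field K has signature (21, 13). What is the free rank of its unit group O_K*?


By Dirichlet's unit theorem:
rank = r1 + r2 - 1
= 21 + 13 - 1
= 33

33


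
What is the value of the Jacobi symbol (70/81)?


Compute (70/81) via quadratic reciprocity:
  pull out 2: (2/81) = +1  (since 81 mod 8 = 1)
  reciprocity: (35/81) -> +(81/35)
  reduce: (11/35)
  reciprocity: (11/35) -> -(35/11)
  reduce: (2/11)
  pull out 2: (2/11) = -1  (since 11 mod 8 = 3)
  (1/11) = 1
Product of signs = 1

1


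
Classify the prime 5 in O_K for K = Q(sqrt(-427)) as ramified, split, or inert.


K = Q(sqrt(-427)). Since d mod 4 = 1, disc(K) = -427.
Check p | disc: -427 mod 5 = 3.
p does not divide disc. Compute Legendre symbol (d/p):
3^((5-1)/2) mod 5 = -1
(d/p) = -1, so p is inert: (p) stays prime with e=1, f=2, g=1.
Therefore p is inert.

inert


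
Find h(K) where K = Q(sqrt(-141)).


K = Q(sqrt(-141)). d mod 4 = 3, so D = disc(K) = 4d = -564
h(K) equals the number of primitive reduced positive-definite forms (a, b, c) = a*x^2 + b*x*y + c*y^2 with b^2 - 4ac = D,
where reduced means |b| <= a <= c, with b >= 0 whenever |b| = a or a = c, and primitive means gcd(a, b, c) = 1.
Reduced forces 3a^2 <= |D| = 564, so 1 <= a <= 13; b must have the parity of D, and c = (b^2 - D)/(4a) must be an integer >= a.
Enumerate a = 1..13, b in [-a, a]:
  a=1: (1, 0, 141)  [1]
  a=2: (2, 2, 71)  [1]
  a=3: (3, 0, 47)  [1]
  a=4: none
  a=5: (5, -4, 29), (5, 4, 29)  [2]
  a=6: (6, 6, 25)  [1]
  a=7..9: none
  a=10: (10, -6, 15), (10, 6, 15)  [2]
  a=11..13: none
Total reduced forms: 1 + 1 + 1 + 2 + 1 + 2 = 8
h = 8

8


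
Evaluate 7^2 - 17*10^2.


x^2 - d*y^2
= 7^2 - 17*10^2
= 49 - 1700
= -1651

-1651


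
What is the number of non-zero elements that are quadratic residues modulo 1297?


For prime p, the number of non-zero quadratic residues is (p-1)/2.
= (1297-1)/2
= 648

648


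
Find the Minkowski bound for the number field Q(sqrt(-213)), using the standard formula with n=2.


d = -213, d mod 4 = 3, so disc(K) = 4d = -852; |disc(K)| = 852
Imaginary quadratic field, so n = 2, s = r2 = 1, r1 = 0
M = (n!/n^n) * (4/pi)^s * sqrt(|disc(K)|) = (2!/2^2) * (4/pi)^1 * sqrt(852)
= 0.5 * 1.273240 * 29.189039
= 18.5823

18.5823


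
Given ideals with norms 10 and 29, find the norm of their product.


N(IJ) = N(I) * N(J)
= 10 * 29
= 290

290


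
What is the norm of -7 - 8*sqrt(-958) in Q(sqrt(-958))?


N(a + b*sqrt(d)) = a^2 - d*b^2
= (-7)^2 - (-958)*(-8)^2
= 49 + 61312
= 61361

61361


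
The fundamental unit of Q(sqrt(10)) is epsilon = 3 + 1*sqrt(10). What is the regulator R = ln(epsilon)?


epsilon = 3 + 1*sqrt(10)
= 6.1623
R = ln(6.1623)
= 1.8184

1.8184


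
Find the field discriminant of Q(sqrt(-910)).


For K = Q(sqrt(d)) with d squarefree: disc(K) = d if d = 1 mod 4, and disc(K) = 4d if d = 2 or 3 mod 4.
Here d = -910, and d mod 4 = 2.
d = 2 mod 4, not 1 (O_K = Z[sqrt(d)]), so disc(K) = 4d = 4 * (-910) = -3640

-3640


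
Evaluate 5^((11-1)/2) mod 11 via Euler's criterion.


p = 11 is prime and the exponent is (p-1)/2 = 5, so by Euler's criterion 5^5 = (5/11) = +1 or -1 mod 11.
Compute by square-and-multiply:
  5 = 4 + 1 (binary 101)
  Repeated squaring mod 11: 5^1 = 5, 5^2 = 3, 5^4 = 9
  5^5 = 5^4 * 5^1 = 9 * 5 mod 11
    9 * 5 = 45 = 1 mod 11
  5^5 = 1 mod 11
Result 1: 5 is a quadratic residue mod 11.
5^5 mod 11 = 1

1


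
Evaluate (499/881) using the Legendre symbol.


p = 881 is prime, so compute (499/881) with the reciprocity algorithm (Jacobi-symbol steps: pull out 2s via (2/n), flip via reciprocity, reduce):
  reciprocity: (499/881) -> +(881/499)
  reduce: (382/499)
  pull out 2: (2/499) = -1  (since 499 mod 8 = 3)
  reciprocity: (191/499) -> -(499/191)
  reduce: (117/191)
  reciprocity: (117/191) -> +(191/117)
  reduce: (74/117)
  pull out 2: (2/117) = -1  (since 117 mod 8 = 5)
  reciprocity: (37/117) -> +(117/37)
  reduce: (6/37)
  pull out 2: (2/37) = -1  (since 37 mod 8 = 5)
  reciprocity: (3/37) -> +(37/3)
  reduce: (1/3)
  (1/3) = 1
Product of signs = 1
(499/881) = 1

1


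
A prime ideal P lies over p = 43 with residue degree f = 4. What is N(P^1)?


N(P^a) = p^(a*f)
= 43^(1*4)
= 43^4
= 3418801

3418801


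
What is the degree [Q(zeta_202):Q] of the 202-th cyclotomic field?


The degree equals Euler's totient phi(202).
202 = 2 * 101
phi(202) = 100

100


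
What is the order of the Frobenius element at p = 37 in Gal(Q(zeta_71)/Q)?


The Frobenius at p in Gal(Q(zeta_n)/Q) = (Z/nZ)* is the class of p, so its order is ord_71(37), the smallest k >= 1 with 37^k = 1 mod 71.
n = 71 = 71, phi(71) = 70; the order divides phi(n).
Divisors of 70: 1, 2, 5, 7, 10, 14, 35, 70
Repeated squaring mod 71: 37^1 = 37, 37^2 = 20, 37^4 = 45, 37^8 = 37, 37^16 = 20, 37^32 = 45, 37^64 = 37
Test divisors in increasing order:
  k=1: 37^1 = 37 mod 71
  k=2: 37^2 = 20 mod 71
  k=5: 37^5 = 45 * 37 = 32 mod 71
  k=7: 37^7 = 45 * 20 * 37 = 1 mod 71  <- first divisor giving 1
Order = 7

7


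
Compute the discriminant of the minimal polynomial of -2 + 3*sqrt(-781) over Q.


The element -2 + 3*sqrt(-781) has minimal polynomial:
x^2 + 4*x + 7033
Discriminant = (4)^2 - 4*(7033)
= 16 - 28132
= -28116

-28116


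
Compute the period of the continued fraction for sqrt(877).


Run the CF algorithm for sqrt(877).
a_0 = floor(sqrt(877)) = 29; set m_0=0, q_0=1.
Recurrence: m' = q*a - m,  q' = (d - m'^2)/q,  a' = floor((a_0 + m')/q').
  step 1: m=29, q=36, a=1
  step 2: m=7, q=23, a=1
  step 3: m=16, q=27, a=1
  step 4: m=11, q=28, a=1
  step 5: m=17, q=21, a=2
  step 6: m=25, q=12, a=4
  step 7: m=23, q=29, a=1
  step 8: m=6, q=29, a=1
  step 9: m=23, q=12, a=4
  step 10: m=25, q=21, a=2
  step 11: m=17, q=28, a=1
  step 12: m=11, q=27, a=1
  step 13: m=16, q=23, a=1
  step 14: m=7, q=36, a=1
  step 15: m=29, q=1, a=58
a_15 = 2*a_0 = 58, so the period closes here.
sqrt(877) = [29; 1, 1, 1, 1, 2, 4, 1, 1, 4, 2, 1, 1, 1, 1, 58]
Period length = 15

15


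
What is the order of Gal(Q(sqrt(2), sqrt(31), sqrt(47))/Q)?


The 3 square roots of distinct primes are multiplicatively independent over Q,
so [K:Q] = 2^3 and Gal(K/Q) is isomorphic to (Z/2Z)^3.
|Gal| = 2^3 = 8

8


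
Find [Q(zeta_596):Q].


The degree equals Euler's totient phi(596).
596 = 2^2 * 149
phi(596) = 296

296


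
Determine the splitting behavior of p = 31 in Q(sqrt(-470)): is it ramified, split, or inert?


K = Q(sqrt(-470)). Since d mod 4 = 2, disc(K) = -1880.
Check p | disc: -1880 mod 31 = 11.
p does not divide disc. Compute Legendre symbol (d/p):
26^((31-1)/2) mod 31 = -1
(d/p) = -1, so p is inert: (p) stays prime with e=1, f=2, g=1.
Therefore p is inert.

inert


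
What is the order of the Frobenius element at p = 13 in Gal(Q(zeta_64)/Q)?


The Frobenius at p in Gal(Q(zeta_n)/Q) = (Z/nZ)* is the class of p, so its order is ord_64(13), the smallest k >= 1 with 13^k = 1 mod 64.
n = 64 = 2^6, phi(64) = 32; the order divides phi(n).
Divisors of 32: 1, 2, 4, 8, 16, 32
Repeated squaring mod 64: 13^1 = 13, 13^2 = 41, 13^4 = 17, 13^8 = 33, 13^16 = 1, 13^32 = 1
Test divisors in increasing order:
  k=1: 13^1 = 13 mod 64
  k=2: 13^2 = 41 mod 64
  k=4: 13^4 = 17 mod 64
  k=8: 13^8 = 33 mod 64
  k=16: 13^16 = 1 mod 64  <- first divisor giving 1
Order = 16

16


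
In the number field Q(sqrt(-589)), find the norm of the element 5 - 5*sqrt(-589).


N(a + b*sqrt(d)) = a^2 - d*b^2
= (5)^2 - (-589)*(-5)^2
= 25 + 14725
= 14750

14750


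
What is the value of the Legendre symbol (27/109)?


p = 109 is prime, so compute (27/109) with the reciprocity algorithm (Jacobi-symbol steps: pull out 2s via (2/n), flip via reciprocity, reduce):
  reciprocity: (27/109) -> +(109/27)
  reduce: (1/27)
  (1/27) = 1
Product of signs = 1
(27/109) = 1

1


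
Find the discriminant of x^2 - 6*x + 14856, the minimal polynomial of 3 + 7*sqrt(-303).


The element 3 + 7*sqrt(-303) has minimal polynomial:
x^2 - 6*x + 14856
Discriminant = (-6)^2 - 4*(14856)
= 36 - 59424
= -59388

-59388


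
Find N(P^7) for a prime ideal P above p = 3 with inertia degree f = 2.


N(P^a) = p^(a*f)
= 3^(7*2)
= 3^14
= 4782969

4782969


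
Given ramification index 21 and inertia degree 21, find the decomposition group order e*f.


|D_P| = e * f
= 21 * 21
= 441

441


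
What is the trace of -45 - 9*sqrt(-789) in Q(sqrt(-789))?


Tr(a + b*sqrt(d)) = (a + b*sqrt(d)) + (a - b*sqrt(d)) = 2a
= 2 * (-45)
= -90

-90


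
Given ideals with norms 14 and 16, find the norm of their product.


N(IJ) = N(I) * N(J)
= 14 * 16
= 224

224


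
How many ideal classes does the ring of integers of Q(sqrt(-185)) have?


K = Q(sqrt(-185)). d mod 4 = 3, so D = disc(K) = 4d = -740
h(K) equals the number of primitive reduced positive-definite forms (a, b, c) = a*x^2 + b*x*y + c*y^2 with b^2 - 4ac = D,
where reduced means |b| <= a <= c, with b >= 0 whenever |b| = a or a = c, and primitive means gcd(a, b, c) = 1.
Reduced forces 3a^2 <= |D| = 740, so 1 <= a <= 15; b must have the parity of D, and c = (b^2 - D)/(4a) must be an integer >= a.
Enumerate a = 1..15, b in [-a, a]:
  a=1: (1, 0, 185)  [1]
  a=2: (2, 2, 93)  [1]
  a=3: (3, -2, 62), (3, 2, 62)  [2]
  a=4: none
  a=5: (5, 0, 37)  [1]
  a=6: (6, -2, 31), (6, 2, 31)  [2]
  a=7: (7, -4, 27), (7, 4, 27)  [2]
  a=8: none
  a=9: (9, -4, 21), (9, 4, 21)  [2]
  a=10: (10, 10, 21)  [1]
  a=11..12: none
  a=13: (13, -12, 17), (13, 12, 17)  [2]
  a=14: (14, -10, 15), (14, 10, 15)  [2]
  a=15: none
Total reduced forms: 1 + 1 + 2 + 1 + 2 + 2 + 2 + 1 + 2 + 2 = 16
h = 16

16


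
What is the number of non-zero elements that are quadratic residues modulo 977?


For prime p, the number of non-zero quadratic residues is (p-1)/2.
= (977-1)/2
= 488

488


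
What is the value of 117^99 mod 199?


p = 199 is prime and the exponent is (p-1)/2 = 99, so by Euler's criterion 117^99 = (117/199) = +1 or -1 mod 199.
Compute by square-and-multiply:
  99 = 64 + 32 + 2 + 1 (binary 1100011)
  Repeated squaring mod 199: 117^1 = 117, 117^2 = 157, 117^4 = 172, 117^8 = 132, 117^16 = 111, 117^32 = 182, 117^64 = 90
  117^99 = 117^64 * 117^32 * 117^2 * 117^1 = 90 * 182 * 157 * 117 mod 199
    90 * 182 = 16380 = 62 mod 199
    62 * 157 = 9734 = 182 mod 199
    182 * 117 = 21294 = 1 mod 199
  117^99 = 1 mod 199
Result 1: 117 is a quadratic residue mod 199.
117^99 mod 199 = 1

1


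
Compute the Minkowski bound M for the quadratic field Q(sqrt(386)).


d = 386, d mod 4 = 2, so disc(K) = 4d = 1544; |disc(K)| = 1544
Real quadratic field, so n = 2, s = r2 = 0, r1 = 2
M = (n!/n^n) * (4/pi)^s * sqrt(|disc(K)|) = (2!/2^2) * (4/pi)^0 * sqrt(1544)
= 0.5 * 1.000000 * 39.293765
= 19.6469

19.6469


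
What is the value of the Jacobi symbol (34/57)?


Compute (34/57) via quadratic reciprocity:
  pull out 2: (2/57) = +1  (since 57 mod 8 = 1)
  reciprocity: (17/57) -> +(57/17)
  reduce: (6/17)
  pull out 2: (2/17) = +1  (since 17 mod 8 = 1)
  reciprocity: (3/17) -> +(17/3)
  reduce: (2/3)
  pull out 2: (2/3) = -1  (since 3 mod 8 = 3)
  (1/3) = 1
Product of signs = -1

-1


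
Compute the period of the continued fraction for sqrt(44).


Run the CF algorithm for sqrt(44).
a_0 = floor(sqrt(44)) = 6; set m_0=0, q_0=1.
Recurrence: m' = q*a - m,  q' = (d - m'^2)/q,  a' = floor((a_0 + m')/q').
  step 1: m=6, q=8, a=1
  step 2: m=2, q=5, a=1
  step 3: m=3, q=7, a=1
  step 4: m=4, q=4, a=2
  step 5: m=4, q=7, a=1
  step 6: m=3, q=5, a=1
  step 7: m=2, q=8, a=1
  step 8: m=6, q=1, a=12
a_8 = 2*a_0 = 12, so the period closes here.
sqrt(44) = [6; 1, 1, 1, 2, 1, 1, 1, 12]
Period length = 8

8


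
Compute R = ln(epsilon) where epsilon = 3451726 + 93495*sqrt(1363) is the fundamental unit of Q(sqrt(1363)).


epsilon = 3451726 + 93495*sqrt(1363)
= 6.9035e+06
R = ln(6.9035e+06)
= 15.7475

15.7475


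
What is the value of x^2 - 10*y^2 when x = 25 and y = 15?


x^2 - d*y^2
= 25^2 - 10*15^2
= 625 - 2250
= -1625

-1625


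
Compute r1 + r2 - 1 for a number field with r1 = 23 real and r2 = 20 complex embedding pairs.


By Dirichlet's unit theorem:
rank = r1 + r2 - 1
= 23 + 20 - 1
= 42

42


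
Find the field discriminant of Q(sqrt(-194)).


For K = Q(sqrt(d)) with d squarefree: disc(K) = d if d = 1 mod 4, and disc(K) = 4d if d = 2 or 3 mod 4.
Here d = -194, and d mod 4 = 2.
d = 2 mod 4, not 1 (O_K = Z[sqrt(d)]), so disc(K) = 4d = 4 * (-194) = -776

-776


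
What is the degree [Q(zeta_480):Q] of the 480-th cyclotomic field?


The degree equals Euler's totient phi(480).
480 = 2^5 * 3 * 5
phi(480) = 128

128


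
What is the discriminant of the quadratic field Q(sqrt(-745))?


For K = Q(sqrt(d)) with d squarefree: disc(K) = d if d = 1 mod 4, and disc(K) = 4d if d = 2 or 3 mod 4.
Here d = -745, and d mod 4 = 3.
d = 3 mod 4, not 1 (O_K = Z[sqrt(d)]), so disc(K) = 4d = 4 * (-745) = -2980

-2980


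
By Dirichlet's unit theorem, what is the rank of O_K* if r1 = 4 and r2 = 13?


By Dirichlet's unit theorem:
rank = r1 + r2 - 1
= 4 + 13 - 1
= 16

16


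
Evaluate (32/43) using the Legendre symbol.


p = 43 is prime, so compute (32/43) with the reciprocity algorithm (Jacobi-symbol steps: pull out 2s via (2/n), flip via reciprocity, reduce):
  pull out 2: (2/43) = -1  (since 43 mod 8 = 3)
  pull out 2: (2/43) = -1  (since 43 mod 8 = 3)
  pull out 2: (2/43) = -1  (since 43 mod 8 = 3)
  pull out 2: (2/43) = -1  (since 43 mod 8 = 3)
  pull out 2: (2/43) = -1  (since 43 mod 8 = 3)
  (1/43) = 1
Product of signs = -1
(32/43) = -1

-1


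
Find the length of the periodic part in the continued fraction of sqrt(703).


Run the CF algorithm for sqrt(703).
a_0 = floor(sqrt(703)) = 26; set m_0=0, q_0=1.
Recurrence: m' = q*a - m,  q' = (d - m'^2)/q,  a' = floor((a_0 + m')/q').
  step 1: m=26, q=27, a=1
  step 2: m=1, q=26, a=1
  step 3: m=25, q=3, a=17
  step 4: m=26, q=9, a=5
  step 5: m=19, q=38, a=1
  step 6: m=19, q=9, a=5
  step 7: m=26, q=3, a=17
  step 8: m=25, q=26, a=1
  step 9: m=1, q=27, a=1
  step 10: m=26, q=1, a=52
a_10 = 2*a_0 = 52, so the period closes here.
sqrt(703) = [26; 1, 1, 17, 5, 1, 5, 17, 1, 1, 52]
Period length = 10

10


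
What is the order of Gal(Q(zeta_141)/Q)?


|Gal(Q(zeta_141)/Q)| = phi(141)
= 92

92


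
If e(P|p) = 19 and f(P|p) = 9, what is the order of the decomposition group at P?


|D_P| = e * f
= 19 * 9
= 171

171


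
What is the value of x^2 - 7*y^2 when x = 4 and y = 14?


x^2 - d*y^2
= 4^2 - 7*14^2
= 16 - 1372
= -1356

-1356


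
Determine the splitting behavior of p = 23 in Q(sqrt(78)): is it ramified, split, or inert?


K = Q(sqrt(78)). Since d mod 4 = 2, disc(K) = 312.
Check p | disc: 312 mod 23 = 13.
p does not divide disc. Compute Legendre symbol (d/p):
9^((23-1)/2) mod 23 = 1
(d/p) = 1, so p splits: (p) = P*P' with e=1, f=1, g=2.
Therefore p is split.

split


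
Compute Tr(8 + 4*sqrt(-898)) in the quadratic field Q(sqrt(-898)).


Tr(a + b*sqrt(d)) = (a + b*sqrt(d)) + (a - b*sqrt(d)) = 2a
= 2 * (8)
= 16

16


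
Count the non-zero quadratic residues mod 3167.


For prime p, the number of non-zero quadratic residues is (p-1)/2.
= (3167-1)/2
= 1583

1583


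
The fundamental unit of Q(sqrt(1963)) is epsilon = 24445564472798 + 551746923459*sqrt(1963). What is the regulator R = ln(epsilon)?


epsilon = 24445564472798 + 551746923459*sqrt(1963)
= 4.8891e+13
R = ln(4.8891e+13)
= 31.5206

31.5206


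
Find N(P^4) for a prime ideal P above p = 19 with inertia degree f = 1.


N(P^a) = p^(a*f)
= 19^(4*1)
= 19^4
= 130321

130321


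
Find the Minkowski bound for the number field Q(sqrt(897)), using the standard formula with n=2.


d = 897, d mod 4 = 1, so disc(K) = d = 897; |disc(K)| = 897
Real quadratic field, so n = 2, s = r2 = 0, r1 = 2
M = (n!/n^n) * (4/pi)^s * sqrt(|disc(K)|) = (2!/2^2) * (4/pi)^0 * sqrt(897)
= 0.5 * 1.000000 * 29.949958
= 14.9750

14.9750


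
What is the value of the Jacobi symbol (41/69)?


Compute (41/69) via quadratic reciprocity:
  reciprocity: (41/69) -> +(69/41)
  reduce: (28/41)
  pull out 2: (2/41) = +1  (since 41 mod 8 = 1)
  pull out 2: (2/41) = +1  (since 41 mod 8 = 1)
  reciprocity: (7/41) -> +(41/7)
  reduce: (6/7)
  pull out 2: (2/7) = +1  (since 7 mod 8 = 7)
  reciprocity: (3/7) -> -(7/3)
  reduce: (1/3)
  (1/3) = 1
Product of signs = -1

-1


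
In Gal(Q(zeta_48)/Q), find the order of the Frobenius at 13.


The Frobenius at p in Gal(Q(zeta_n)/Q) = (Z/nZ)* is the class of p, so its order is ord_48(13), the smallest k >= 1 with 13^k = 1 mod 48.
n = 48 = 2^4 * 3, phi(48) = 16; the order divides phi(n).
Divisors of 16: 1, 2, 4, 8, 16
Repeated squaring mod 48: 13^1 = 13, 13^2 = 25, 13^4 = 1, 13^8 = 1, 13^16 = 1
Test divisors in increasing order:
  k=1: 13^1 = 13 mod 48
  k=2: 13^2 = 25 mod 48
  k=4: 13^4 = 1 mod 48  <- first divisor giving 1
Order = 4

4


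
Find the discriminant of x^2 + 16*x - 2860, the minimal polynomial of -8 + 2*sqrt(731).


The element -8 + 2*sqrt(731) has minimal polynomial:
x^2 + 16*x - 2860
Discriminant = (16)^2 - 4*(-2860)
= 256 + 11440
= 11696

11696


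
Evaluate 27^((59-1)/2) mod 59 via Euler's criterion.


p = 59 is prime and the exponent is (p-1)/2 = 29, so by Euler's criterion 27^29 = (27/59) = +1 or -1 mod 59.
Compute by square-and-multiply:
  29 = 16 + 8 + 4 + 1 (binary 11101)
  Repeated squaring mod 59: 27^1 = 27, 27^2 = 21, 27^4 = 28, 27^8 = 17, 27^16 = 53
  27^29 = 27^16 * 27^8 * 27^4 * 27^1 = 53 * 17 * 28 * 27 mod 59
    53 * 17 = 901 = 16 mod 59
    16 * 28 = 448 = 35 mod 59
    35 * 27 = 945 = 1 mod 59
  27^29 = 1 mod 59
Result 1: 27 is a quadratic residue mod 59.
27^29 mod 59 = 1

1


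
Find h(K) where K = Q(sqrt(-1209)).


K = Q(sqrt(-1209)). d mod 4 = 3, so D = disc(K) = 4d = -4836
h(K) equals the number of primitive reduced positive-definite forms (a, b, c) = a*x^2 + b*x*y + c*y^2 with b^2 - 4ac = D,
where reduced means |b| <= a <= c, with b >= 0 whenever |b| = a or a = c, and primitive means gcd(a, b, c) = 1.
Reduced forces 3a^2 <= |D| = 4836, so 1 <= a <= 40; b must have the parity of D, and c = (b^2 - D)/(4a) must be an integer >= a.
Enumerate a = 1..40, b in [-a, a]:
  a=1: (1, 0, 1209)  [1]
  a=2: (2, 2, 605)  [1]
  a=3: (3, 0, 403)  [1]
  a=4: none
  a=5: (5, -2, 242), (5, 2, 242)  [2]
  a=6: (6, 6, 203)  [1]
  a=7: (7, -6, 174), (7, 6, 174)  [2]
  a=8..9: none
  a=10: (10, -2, 121), (10, 2, 121)  [2]
  a=11: (11, -2, 110), (11, 2, 110)  [2]
  a=12: none
  a=13: (13, 0, 93)  [1]
  a=14: (14, -6, 87), (14, 6, 87)  [2]
  a=15: (15, -12, 83), (15, 12, 83)  [2]
  a=16: none
  a=17: (17, -14, 74), (17, 14, 74)  [2]
  a=18: none
  a=19: (19, -16, 67), (19, 16, 67)  [2]
  a=20: none
  a=21: (21, -6, 58), (21, 6, 58)  [2]
  a=22: (22, -2, 55), (22, 2, 55)  [2]
  a=23..24: none
  a=25: (25, -8, 49), (25, 8, 49)  [2]
  a=26: (26, 26, 53)  [1]
  a=27..28: none
  a=29: (29, -6, 42), (29, 6, 42)  [2]
  a=30: (30, -18, 43), (30, 18, 43)  [2]
  a=31: (31, 0, 39)  [1]
  a=32: none
  a=33: (33, -24, 41), (33, 24, 41)  [2]
  a=34: (34, -14, 37), (34, 14, 37)  [2]
  a=35: (35, -22, 38), (35, 8, 35), (35, 22, 38)  [3]
  a=36..40: none
Total reduced forms: 1 + 1 + 1 + 2 + 1 + 2 + 2 + 2 + 1 + 2 + 2 + 2 + 2 + 2 + 2 + 2 + 1 + 2 + 2 + 1 + 2 + 2 + 3 = 40
h = 40

40


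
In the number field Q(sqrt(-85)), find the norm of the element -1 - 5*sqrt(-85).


N(a + b*sqrt(d)) = a^2 - d*b^2
= (-1)^2 - (-85)*(-5)^2
= 1 + 2125
= 2126

2126


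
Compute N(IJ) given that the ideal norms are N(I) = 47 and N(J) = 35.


N(IJ) = N(I) * N(J)
= 47 * 35
= 1645

1645


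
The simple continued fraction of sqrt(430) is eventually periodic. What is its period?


Run the CF algorithm for sqrt(430).
a_0 = floor(sqrt(430)) = 20; set m_0=0, q_0=1.
Recurrence: m' = q*a - m,  q' = (d - m'^2)/q,  a' = floor((a_0 + m')/q').
  step 1: m=20, q=30, a=1
  step 2: m=10, q=11, a=2
  step 3: m=12, q=26, a=1
  step 4: m=14, q=9, a=3
  step 5: m=13, q=29, a=1
  step 6: m=16, q=6, a=6
  step 7: m=20, q=5, a=8
  step 8: m=20, q=6, a=6
  step 9: m=16, q=29, a=1
  step 10: m=13, q=9, a=3
  step 11: m=14, q=26, a=1
  step 12: m=12, q=11, a=2
  step 13: m=10, q=30, a=1
  step 14: m=20, q=1, a=40
a_14 = 2*a_0 = 40, so the period closes here.
sqrt(430) = [20; 1, 2, 1, 3, 1, 6, 8, 6, 1, 3, 1, 2, 1, 40]
Period length = 14

14


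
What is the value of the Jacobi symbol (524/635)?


Compute (524/635) via quadratic reciprocity:
  pull out 2: (2/635) = -1  (since 635 mod 8 = 3)
  pull out 2: (2/635) = -1  (since 635 mod 8 = 3)
  reciprocity: (131/635) -> -(635/131)
  reduce: (111/131)
  reciprocity: (111/131) -> -(131/111)
  reduce: (20/111)
  pull out 2: (2/111) = +1  (since 111 mod 8 = 7)
  pull out 2: (2/111) = +1  (since 111 mod 8 = 7)
  reciprocity: (5/111) -> +(111/5)
  reduce: (1/5)
  (1/5) = 1
Product of signs = 1

1


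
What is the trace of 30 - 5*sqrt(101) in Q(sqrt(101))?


Tr(a + b*sqrt(d)) = (a + b*sqrt(d)) + (a - b*sqrt(d)) = 2a
= 2 * (30)
= 60

60


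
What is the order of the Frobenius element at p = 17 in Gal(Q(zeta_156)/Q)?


The Frobenius at p in Gal(Q(zeta_n)/Q) = (Z/nZ)* is the class of p, so its order is ord_156(17), the smallest k >= 1 with 17^k = 1 mod 156.
n = 156 = 2^2 * 3 * 13, phi(156) = 48; the order divides phi(n).
Divisors of 48: 1, 2, 3, 4, 6, 8, 12, 16, 24, 48
Repeated squaring mod 156: 17^1 = 17, 17^2 = 133, 17^4 = 61, 17^8 = 133, 17^16 = 61, 17^32 = 133
Test divisors in increasing order:
  k=1: 17^1 = 17 mod 156
  k=2: 17^2 = 133 mod 156
  k=3: 17^3 = 133 * 17 = 77 mod 156
  k=4: 17^4 = 61 mod 156
  k=6: 17^6 = 61 * 133 = 1 mod 156  <- first divisor giving 1
Order = 6

6


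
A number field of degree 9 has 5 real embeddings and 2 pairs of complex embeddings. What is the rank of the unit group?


By Dirichlet's unit theorem:
rank = r1 + r2 - 1
= 5 + 2 - 1
= 6

6


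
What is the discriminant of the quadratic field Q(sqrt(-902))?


For K = Q(sqrt(d)) with d squarefree: disc(K) = d if d = 1 mod 4, and disc(K) = 4d if d = 2 or 3 mod 4.
Here d = -902, and d mod 4 = 2.
d = 2 mod 4, not 1 (O_K = Z[sqrt(d)]), so disc(K) = 4d = 4 * (-902) = -3608

-3608


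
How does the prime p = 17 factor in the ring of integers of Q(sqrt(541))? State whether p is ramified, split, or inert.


K = Q(sqrt(541)). Since d mod 4 = 1, disc(K) = 541.
Check p | disc: 541 mod 17 = 14.
p does not divide disc. Compute Legendre symbol (d/p):
14^((17-1)/2) mod 17 = -1
(d/p) = -1, so p is inert: (p) stays prime with e=1, f=2, g=1.
Therefore p is inert.

inert


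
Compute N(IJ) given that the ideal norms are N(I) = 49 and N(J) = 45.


N(IJ) = N(I) * N(J)
= 49 * 45
= 2205

2205


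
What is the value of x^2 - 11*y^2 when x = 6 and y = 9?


x^2 - d*y^2
= 6^2 - 11*9^2
= 36 - 891
= -855

-855


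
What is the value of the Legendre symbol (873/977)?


p = 977 is prime, so compute (873/977) with the reciprocity algorithm (Jacobi-symbol steps: pull out 2s via (2/n), flip via reciprocity, reduce):
  reciprocity: (873/977) -> +(977/873)
  reduce: (104/873)
  pull out 2: (2/873) = +1  (since 873 mod 8 = 1)
  pull out 2: (2/873) = +1  (since 873 mod 8 = 1)
  pull out 2: (2/873) = +1  (since 873 mod 8 = 1)
  reciprocity: (13/873) -> +(873/13)
  reduce: (2/13)
  pull out 2: (2/13) = -1  (since 13 mod 8 = 5)
  (1/13) = 1
Product of signs = -1
(873/977) = -1

-1


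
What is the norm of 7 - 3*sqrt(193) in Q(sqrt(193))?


N(a + b*sqrt(d)) = a^2 - d*b^2
= (7)^2 - (193)*(-3)^2
= 49 - 1737
= -1688

-1688


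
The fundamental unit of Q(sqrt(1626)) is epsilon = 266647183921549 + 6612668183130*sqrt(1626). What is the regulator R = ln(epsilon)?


epsilon = 266647183921549 + 6612668183130*sqrt(1626)
= 5.3329e+14
R = ln(5.3329e+14)
= 33.9101

33.9101


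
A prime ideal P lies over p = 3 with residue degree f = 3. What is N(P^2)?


N(P^a) = p^(a*f)
= 3^(2*3)
= 3^6
= 729

729


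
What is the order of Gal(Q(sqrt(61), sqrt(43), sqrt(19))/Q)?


The 3 square roots of distinct primes are multiplicatively independent over Q,
so [K:Q] = 2^3 and Gal(K/Q) is isomorphic to (Z/2Z)^3.
|Gal| = 2^3 = 8

8


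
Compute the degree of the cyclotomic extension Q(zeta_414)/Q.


The degree equals Euler's totient phi(414).
414 = 2 * 3^2 * 23
phi(414) = 132

132


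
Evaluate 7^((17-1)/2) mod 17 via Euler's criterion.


p = 17 is prime and the exponent is (p-1)/2 = 8, so by Euler's criterion 7^8 = (7/17) = +1 or -1 mod 17.
Compute by square-and-multiply:
  8 = 8 (binary 1000)
  Repeated squaring mod 17: 7^1 = 7, 7^2 = 15, 7^4 = 4, 7^8 = 16
  7^8 = 16 mod 17
Result 16 = p - 1 = -1 mod 17: 7 is a quadratic non-residue mod 17. As a residue in [0, p-1] the value is 16.
7^8 mod 17 = 16

16


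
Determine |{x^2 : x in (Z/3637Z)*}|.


For prime p, the number of non-zero quadratic residues is (p-1)/2.
= (3637-1)/2
= 1818

1818


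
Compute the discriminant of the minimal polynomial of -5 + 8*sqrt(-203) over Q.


The element -5 + 8*sqrt(-203) has minimal polynomial:
x^2 + 10*x + 13017
Discriminant = (10)^2 - 4*(13017)
= 100 - 52068
= -51968

-51968


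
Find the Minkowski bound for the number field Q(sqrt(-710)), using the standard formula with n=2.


d = -710, d mod 4 = 2, so disc(K) = 4d = -2840; |disc(K)| = 2840
Imaginary quadratic field, so n = 2, s = r2 = 1, r1 = 0
M = (n!/n^n) * (4/pi)^s * sqrt(|disc(K)|) = (2!/2^2) * (4/pi)^1 * sqrt(2840)
= 0.5 * 1.273240 * 53.291650
= 33.9265

33.9265


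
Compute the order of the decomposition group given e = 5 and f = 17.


|D_P| = e * f
= 5 * 17
= 85

85


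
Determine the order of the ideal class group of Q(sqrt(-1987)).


K = Q(sqrt(-1987)). d mod 4 = 1, so D = disc(K) = d = -1987
h(K) equals the number of primitive reduced positive-definite forms (a, b, c) = a*x^2 + b*x*y + c*y^2 with b^2 - 4ac = D,
where reduced means |b| <= a <= c, with b >= 0 whenever |b| = a or a = c, and primitive means gcd(a, b, c) = 1.
Reduced forces 3a^2 <= |D| = 1987, so 1 <= a <= 25; b must have the parity of D, and c = (b^2 - D)/(4a) must be an integer >= a.
Enumerate a = 1..25, b in [-a, a]:
  a=1: (1, 1, 497)  [1]
  a=2..6: none
  a=7: (7, -1, 71), (7, 1, 71)  [2]
  a=8..10: none
  a=11: (11, -9, 47), (11, 9, 47)  [2]
  a=12..16: none
  a=17: (17, -11, 31), (17, 11, 31)  [2]
  a=18..25: none
Total reduced forms: 1 + 2 + 2 + 2 = 7
h = 7

7


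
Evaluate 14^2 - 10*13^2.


x^2 - d*y^2
= 14^2 - 10*13^2
= 196 - 1690
= -1494

-1494


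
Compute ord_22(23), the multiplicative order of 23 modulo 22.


We want ord_22(23), the smallest k >= 1 with 23^k = 1 mod 22.
n = 22 = 2 * 11, phi(22) = 10; the order divides phi(n).
Divisors of 10: 1, 2, 5, 10
Repeated squaring mod 22: 23^1 = 1, 23^2 = 1, 23^4 = 1, 23^8 = 1
Test divisors in increasing order:
  k=1: 23^1 = 1 mod 22  <- first divisor giving 1
Order = 1

1


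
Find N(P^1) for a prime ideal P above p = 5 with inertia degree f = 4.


N(P^a) = p^(a*f)
= 5^(1*4)
= 5^4
= 625

625


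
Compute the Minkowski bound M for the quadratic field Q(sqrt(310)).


d = 310, d mod 4 = 2, so disc(K) = 4d = 1240; |disc(K)| = 1240
Real quadratic field, so n = 2, s = r2 = 0, r1 = 2
M = (n!/n^n) * (4/pi)^s * sqrt(|disc(K)|) = (2!/2^2) * (4/pi)^0 * sqrt(1240)
= 0.5 * 1.000000 * 35.213634
= 17.6068

17.6068


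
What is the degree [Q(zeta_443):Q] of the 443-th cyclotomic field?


The degree equals Euler's totient phi(443).
443 = 443
phi(443) = 442

442


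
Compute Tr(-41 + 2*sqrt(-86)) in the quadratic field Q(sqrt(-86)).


Tr(a + b*sqrt(d)) = (a + b*sqrt(d)) + (a - b*sqrt(d)) = 2a
= 2 * (-41)
= -82

-82


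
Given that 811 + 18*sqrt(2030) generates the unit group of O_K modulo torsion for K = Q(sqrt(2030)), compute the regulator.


epsilon = 811 + 18*sqrt(2030)
= 1621.9994
R = ln(1621.9994)
= 7.3914

7.3914


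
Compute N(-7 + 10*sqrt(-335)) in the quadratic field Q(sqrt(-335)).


N(a + b*sqrt(d)) = a^2 - d*b^2
= (-7)^2 - (-335)*(10)^2
= 49 + 33500
= 33549

33549


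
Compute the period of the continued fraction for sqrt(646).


Run the CF algorithm for sqrt(646).
a_0 = floor(sqrt(646)) = 25; set m_0=0, q_0=1.
Recurrence: m' = q*a - m,  q' = (d - m'^2)/q,  a' = floor((a_0 + m')/q').
  step 1: m=25, q=21, a=2
  step 2: m=17, q=17, a=2
  step 3: m=17, q=21, a=2
  step 4: m=25, q=1, a=50
a_4 = 2*a_0 = 50, so the period closes here.
sqrt(646) = [25; 2, 2, 2, 50]
Period length = 4

4


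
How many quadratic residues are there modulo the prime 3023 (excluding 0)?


For prime p, the number of non-zero quadratic residues is (p-1)/2.
= (3023-1)/2
= 1511

1511


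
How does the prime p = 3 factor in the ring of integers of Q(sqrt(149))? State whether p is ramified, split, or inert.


K = Q(sqrt(149)). Since d mod 4 = 1, disc(K) = 149.
Check p | disc: 149 mod 3 = 2.
p does not divide disc. Compute Legendre symbol (d/p):
2^((3-1)/2) mod 3 = -1
(d/p) = -1, so p is inert: (p) stays prime with e=1, f=2, g=1.
Therefore p is inert.

inert


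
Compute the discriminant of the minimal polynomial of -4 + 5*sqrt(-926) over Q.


The element -4 + 5*sqrt(-926) has minimal polynomial:
x^2 + 8*x + 23166
Discriminant = (8)^2 - 4*(23166)
= 64 - 92664
= -92600

-92600


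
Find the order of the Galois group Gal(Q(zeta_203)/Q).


|Gal(Q(zeta_203)/Q)| = phi(203)
= 168

168


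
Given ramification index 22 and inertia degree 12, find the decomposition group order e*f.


|D_P| = e * f
= 22 * 12
= 264

264


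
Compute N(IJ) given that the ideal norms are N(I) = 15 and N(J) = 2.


N(IJ) = N(I) * N(J)
= 15 * 2
= 30

30


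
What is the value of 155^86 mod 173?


p = 173 is prime and the exponent is (p-1)/2 = 86, so by Euler's criterion 155^86 = (155/173) = +1 or -1 mod 173.
Compute by square-and-multiply:
  86 = 64 + 16 + 4 + 2 (binary 1010110)
  Repeated squaring mod 173: 155^1 = 155, 155^2 = 151, 155^4 = 138, 155^8 = 14, 155^16 = 23, 155^32 = 10, 155^64 = 100
  155^86 = 155^64 * 155^16 * 155^4 * 155^2 = 100 * 23 * 138 * 151 mod 173
    100 * 23 = 2300 = 51 mod 173
    51 * 138 = 7038 = 118 mod 173
    118 * 151 = 17818 = 172 mod 173
  155^86 = 172 mod 173
Result 172 = p - 1 = -1 mod 173: 155 is a quadratic non-residue mod 173. As a residue in [0, p-1] the value is 172.
155^86 mod 173 = 172

172


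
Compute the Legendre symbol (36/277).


p = 277 is prime, so compute (36/277) with the reciprocity algorithm (Jacobi-symbol steps: pull out 2s via (2/n), flip via reciprocity, reduce):
  pull out 2: (2/277) = -1  (since 277 mod 8 = 5)
  pull out 2: (2/277) = -1  (since 277 mod 8 = 5)
  reciprocity: (9/277) -> +(277/9)
  reduce: (7/9)
  reciprocity: (7/9) -> +(9/7)
  reduce: (2/7)
  pull out 2: (2/7) = +1  (since 7 mod 8 = 7)
  (1/7) = 1
Product of signs = 1
(36/277) = 1

1


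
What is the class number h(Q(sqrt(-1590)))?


K = Q(sqrt(-1590)). d mod 4 = 2, so D = disc(K) = 4d = -6360
h(K) equals the number of primitive reduced positive-definite forms (a, b, c) = a*x^2 + b*x*y + c*y^2 with b^2 - 4ac = D,
where reduced means |b| <= a <= c, with b >= 0 whenever |b| = a or a = c, and primitive means gcd(a, b, c) = 1.
Reduced forces 3a^2 <= |D| = 6360, so 1 <= a <= 46; b must have the parity of D, and c = (b^2 - D)/(4a) must be an integer >= a.
Enumerate a = 1..46, b in [-a, a]:
  a=1: (1, 0, 1590)  [1]
  a=2: (2, 0, 795)  [1]
  a=3: (3, 0, 530)  [1]
  a=4: none
  a=5: (5, 0, 318)  [1]
  a=6: (6, 0, 265)  [1]
  a=7..9: none
  a=10: (10, 0, 159)  [1]
  a=11: (11, -8, 146), (11, 8, 146)  [2]
  a=12: none
  a=13: (13, -6, 123), (13, 6, 123)  [2]
  a=14: none
  a=15: (15, 0, 106)  [1]
  a=16: none
  a=17: (17, -10, 95), (17, 10, 95)  [2]
  a=18: none
  a=19: (19, -10, 85), (19, 10, 85)  [2]
  a=20..21: none
  a=22: (22, -8, 73), (22, 8, 73)  [2]
  a=23..25: none
  a=26: (26, -20, 65), (26, 20, 65)  [2]
  a=27..28: none
  a=29: (29, -22, 59), (29, 22, 59)  [2]
  a=30: (30, 0, 53)  [1]
  a=31..32: none
  a=33: (33, -30, 55), (33, 30, 55)  [2]
  a=34: (34, -24, 51), (34, 24, 51)  [2]
  a=35..36: none
  a=37: (37, -2, 43), (37, 2, 43)  [2]
  a=38: (38, -28, 47), (38, 28, 47)  [2]
  a=39: (39, -6, 41), (39, 6, 41)  [2]
  a=40..46: none
Total reduced forms: 1 + 1 + 1 + 1 + 1 + 1 + 2 + 2 + 1 + 2 + 2 + 2 + 2 + 2 + 1 + 2 + 2 + 2 + 2 + 2 = 32
h = 32

32


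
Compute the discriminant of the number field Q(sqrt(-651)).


For K = Q(sqrt(d)) with d squarefree: disc(K) = d if d = 1 mod 4, and disc(K) = 4d if d = 2 or 3 mod 4.
Here d = -651, and d mod 4 = 1.
d = 1 mod 4 (O_K = Z[(1+sqrt(d))/2]), so disc(K) = d = -651

-651


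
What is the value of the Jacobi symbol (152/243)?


Compute (152/243) via quadratic reciprocity:
  pull out 2: (2/243) = -1  (since 243 mod 8 = 3)
  pull out 2: (2/243) = -1  (since 243 mod 8 = 3)
  pull out 2: (2/243) = -1  (since 243 mod 8 = 3)
  reciprocity: (19/243) -> -(243/19)
  reduce: (15/19)
  reciprocity: (15/19) -> -(19/15)
  reduce: (4/15)
  pull out 2: (2/15) = +1  (since 15 mod 8 = 7)
  pull out 2: (2/15) = +1  (since 15 mod 8 = 7)
  (1/15) = 1
Product of signs = -1

-1


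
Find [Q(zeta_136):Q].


The degree equals Euler's totient phi(136).
136 = 2^3 * 17
phi(136) = 64

64


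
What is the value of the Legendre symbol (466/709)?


p = 709 is prime, so compute (466/709) with the reciprocity algorithm (Jacobi-symbol steps: pull out 2s via (2/n), flip via reciprocity, reduce):
  pull out 2: (2/709) = -1  (since 709 mod 8 = 5)
  reciprocity: (233/709) -> +(709/233)
  reduce: (10/233)
  pull out 2: (2/233) = +1  (since 233 mod 8 = 1)
  reciprocity: (5/233) -> +(233/5)
  reduce: (3/5)
  reciprocity: (3/5) -> +(5/3)
  reduce: (2/3)
  pull out 2: (2/3) = -1  (since 3 mod 8 = 3)
  (1/3) = 1
Product of signs = 1
(466/709) = 1

1


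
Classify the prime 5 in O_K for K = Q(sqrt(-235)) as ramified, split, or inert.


K = Q(sqrt(-235)). Since d mod 4 = 1, disc(K) = -235.
Check p | disc: -235 mod 5 = 0.
p divides disc, so p ramifies: (p) = P^2 with e=2, f=1, g=1.
Therefore p is ramified.

ramified


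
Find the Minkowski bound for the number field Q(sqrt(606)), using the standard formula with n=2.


d = 606, d mod 4 = 2, so disc(K) = 4d = 2424; |disc(K)| = 2424
Real quadratic field, so n = 2, s = r2 = 0, r1 = 2
M = (n!/n^n) * (4/pi)^s * sqrt(|disc(K)|) = (2!/2^2) * (4/pi)^0 * sqrt(2424)
= 0.5 * 1.000000 * 49.234135
= 24.6171

24.6171


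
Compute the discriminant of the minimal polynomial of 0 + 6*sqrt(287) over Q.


The element 0 + 6*sqrt(287) has minimal polynomial:
x^2 + 0*x - 10332
Discriminant = (0)^2 - 4*(-10332)
= 0 + 41328
= 41328

41328


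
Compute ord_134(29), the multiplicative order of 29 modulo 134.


We want ord_134(29), the smallest k >= 1 with 29^k = 1 mod 134.
n = 134 = 2 * 67, phi(134) = 66; the order divides phi(n).
Divisors of 66: 1, 2, 3, 6, 11, 22, 33, 66
Repeated squaring mod 134: 29^1 = 29, 29^2 = 37, 29^4 = 29, 29^8 = 37, 29^16 = 29, 29^32 = 37, 29^64 = 29
Test divisors in increasing order:
  k=1: 29^1 = 29 mod 134
  k=2: 29^2 = 37 mod 134
  k=3: 29^3 = 37 * 29 = 1 mod 134  <- first divisor giving 1
Order = 3

3


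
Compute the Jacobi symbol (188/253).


Compute (188/253) via quadratic reciprocity:
  pull out 2: (2/253) = -1  (since 253 mod 8 = 5)
  pull out 2: (2/253) = -1  (since 253 mod 8 = 5)
  reciprocity: (47/253) -> +(253/47)
  reduce: (18/47)
  pull out 2: (2/47) = +1  (since 47 mod 8 = 7)
  reciprocity: (9/47) -> +(47/9)
  reduce: (2/9)
  pull out 2: (2/9) = +1  (since 9 mod 8 = 1)
  (1/9) = 1
Product of signs = 1

1


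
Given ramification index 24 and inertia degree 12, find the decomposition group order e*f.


|D_P| = e * f
= 24 * 12
= 288

288


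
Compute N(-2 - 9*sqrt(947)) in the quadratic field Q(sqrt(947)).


N(a + b*sqrt(d)) = a^2 - d*b^2
= (-2)^2 - (947)*(-9)^2
= 4 - 76707
= -76703

-76703


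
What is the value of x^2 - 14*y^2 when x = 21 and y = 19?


x^2 - d*y^2
= 21^2 - 14*19^2
= 441 - 5054
= -4613

-4613


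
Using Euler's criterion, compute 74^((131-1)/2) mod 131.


p = 131 is prime and the exponent is (p-1)/2 = 65, so by Euler's criterion 74^65 = (74/131) = +1 or -1 mod 131.
Compute by square-and-multiply:
  65 = 64 + 1 (binary 1000001)
  Repeated squaring mod 131: 74^1 = 74, 74^2 = 105, 74^4 = 21, 74^8 = 48, 74^16 = 77, 74^32 = 34, 74^64 = 108
  74^65 = 74^64 * 74^1 = 108 * 74 mod 131
    108 * 74 = 7992 = 1 mod 131
  74^65 = 1 mod 131
Result 1: 74 is a quadratic residue mod 131.
74^65 mod 131 = 1

1
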